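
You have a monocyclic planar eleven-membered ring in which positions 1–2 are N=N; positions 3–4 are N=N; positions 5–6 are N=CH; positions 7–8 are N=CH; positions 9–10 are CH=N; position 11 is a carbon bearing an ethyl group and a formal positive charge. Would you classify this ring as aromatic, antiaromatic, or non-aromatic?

Aromatic

Check conjugation: every atom in a ring double bond is sp² and brings one electron to the p orbital; the doubly-bonded nitrogens are pyridine-type — their lone pairs lie in the ring plane, leaving one electron in the p orbital; the carbocation has an empty p orbital — every position has a p orbital, so the cyclic π system is continuous.
Counting π electrons: 5 × 2 = 10 from the double-bond units + 0 from the C(ethyl)(+) atom = 10.
Since 10 = 4·2 + 2, the ring meets the 4n+2 criterion.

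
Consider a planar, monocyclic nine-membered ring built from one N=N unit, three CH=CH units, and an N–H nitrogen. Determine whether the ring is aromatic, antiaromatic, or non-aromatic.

Aromatic

The p orbitals form a continuous loop: the double-bond atoms are sp², each contributing one p electron; the doubly-bonded nitrogens are pyridine-type — their lone pairs lie in the ring plane, leaving one electron in the p orbital; the pyrrole-type nitrogen donates its lone pair from the p orbital. The ring is fully conjugated.
π-electron count: 4 × 2 = 8 from the double-bond units + 2 from the NH atom = 10.
With 10 π electrons (n = 2), the Hückel 4n+2 condition holds.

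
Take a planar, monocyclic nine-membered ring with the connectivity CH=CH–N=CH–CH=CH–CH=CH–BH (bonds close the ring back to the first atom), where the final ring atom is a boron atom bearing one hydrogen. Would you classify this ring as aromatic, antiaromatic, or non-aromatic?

Every ring atom contributes a p orbital perpendicular to the ring (every atom in a ring double bond is sp² and brings one electron to the p orbital; each sp² =N– keeps its lone pair in-plane and puts one electron into the π system; the boron has an empty p orbital), so the π system is cyclic and fully conjugated.
Tallying contributions gives 4 × 2 = 8 from the double-bond units + 0 from the BH atom = 8.
A 4n π count (8, n = 2) in a planar conjugated ring means antiaromatic.

Antiaromatic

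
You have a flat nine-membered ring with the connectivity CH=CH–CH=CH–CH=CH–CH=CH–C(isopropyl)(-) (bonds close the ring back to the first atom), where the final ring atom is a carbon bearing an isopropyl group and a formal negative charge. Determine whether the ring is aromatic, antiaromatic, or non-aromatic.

Aromatic

Check conjugation: every atom in a ring double bond is sp² and brings one electron to the p orbital; the carbanion's lone pair occupies the p orbital — every position has a p orbital, so the cyclic π system is continuous.
Adding the contributions, 4 × 2 = 8 from the double-bond units + 2 from the C(isopropyl)(-) atom = 10.
That gives a 4n+2 count (10, n = 2).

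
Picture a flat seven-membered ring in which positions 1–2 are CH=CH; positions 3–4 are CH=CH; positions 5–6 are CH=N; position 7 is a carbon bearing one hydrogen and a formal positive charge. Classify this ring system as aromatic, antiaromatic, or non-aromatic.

Every ring atom contributes a p orbital perpendicular to the ring (the double-bond atoms are sp², each contributing one p electron; each =N– nitrogen is pyridine-type (lone pair in the sp² plane, one electron in the p orbital); the carbocation has an empty p orbital), so the π system is cyclic and fully conjugated.
Adding the contributions, 3 × 2 = 6 from the double-bond units + 0 from the CH(+) atom = 6.
6 = 4(1) + 2, which satisfies Hückel's 4n+2 rule.

Aromatic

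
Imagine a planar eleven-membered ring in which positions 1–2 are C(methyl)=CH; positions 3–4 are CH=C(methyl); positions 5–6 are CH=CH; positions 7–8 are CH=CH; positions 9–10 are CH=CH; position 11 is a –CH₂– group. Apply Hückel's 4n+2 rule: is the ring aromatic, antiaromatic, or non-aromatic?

At the CH2 position, the tetrahedral CH₂ carbon is sp³ and has no p orbital in the ring π system; the ring's p-orbital overlap is broken there.
Without a continuous loop of overlapping p orbitals the Hückel electron count never comes into play.

Non-aromatic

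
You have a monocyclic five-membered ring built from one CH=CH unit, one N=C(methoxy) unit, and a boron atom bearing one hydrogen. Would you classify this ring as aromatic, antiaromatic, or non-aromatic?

Antiaromatic

The p orbitals form a continuous loop: the double-bond atoms are sp², each contributing one p electron; each sp² =N– keeps its lone pair in-plane and puts one electron into the π system; the boron has an empty p orbital. The ring is fully conjugated.
Adding the contributions, 2 × 2 = 4 from the double-bond units + 0 from the BH atom = 4.
4 = 4(1); a planar, fully conjugated 4n system is antiaromatic.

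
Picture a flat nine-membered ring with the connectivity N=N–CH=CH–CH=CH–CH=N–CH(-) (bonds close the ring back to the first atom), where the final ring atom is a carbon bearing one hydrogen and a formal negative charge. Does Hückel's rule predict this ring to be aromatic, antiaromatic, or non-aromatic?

Aromatic

Check conjugation: every atom in a ring double bond is sp² and brings one electron to the p orbital; the doubly-bonded nitrogens are pyridine-type — their lone pairs lie in the ring plane, leaving one electron in the p orbital; the carbanion's lone pair occupies the p orbital — every position has a p orbital, so the cyclic π system is continuous.
Adding the contributions, 4 × 2 = 8 from the double-bond units + 2 from the CH(-) atom = 10.
Since 10 = 4·2 + 2, the ring meets the 4n+2 criterion.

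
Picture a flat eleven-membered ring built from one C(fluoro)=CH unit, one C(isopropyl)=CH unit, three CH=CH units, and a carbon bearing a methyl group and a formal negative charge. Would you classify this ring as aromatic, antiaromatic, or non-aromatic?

Every ring atom contributes a p orbital perpendicular to the ring (every atom in a ring double bond is sp² and brings one electron to the p orbital; the carbanion's lone pair occupies the p orbital), so the π system is cyclic and fully conjugated.
Counting π electrons: 5 × 2 = 10 from the double-bond units + 2 from the C(methyl)(-) atom = 12.
12 = 4(3); a planar, fully conjugated 4n system is antiaromatic.

Antiaromatic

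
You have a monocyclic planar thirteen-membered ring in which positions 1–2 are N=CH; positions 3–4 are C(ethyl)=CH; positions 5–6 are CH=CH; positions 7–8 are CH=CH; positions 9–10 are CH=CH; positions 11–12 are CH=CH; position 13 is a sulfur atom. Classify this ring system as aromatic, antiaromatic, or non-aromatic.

The p orbitals form a continuous loop: every atom in a ring double bond is sp² and brings one electron to the p orbital; the doubly-bonded nitrogens are pyridine-type — their lone pairs lie in the ring plane, leaving one electron in the p orbital; the sulfur donates one lone pair from its p orbital. The ring is fully conjugated.
π-electron count: 6 × 2 = 12 from the double-bond units + 2 from the S atom = 14.
With 14 π electrons (n = 3), the Hückel 4n+2 condition holds.

Aromatic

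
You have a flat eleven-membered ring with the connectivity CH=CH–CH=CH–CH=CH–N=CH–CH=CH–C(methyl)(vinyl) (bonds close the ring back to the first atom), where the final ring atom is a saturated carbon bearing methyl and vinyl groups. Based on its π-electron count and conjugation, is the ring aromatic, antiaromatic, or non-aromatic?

Because that saturated carbon is sp³ and has no p orbital in the ring π system at the C(methyl)(vinyl) position, the π system cannot extend all the way around the ring.
Without a continuous loop of overlapping p orbitals the Hückel electron count never comes into play.

Non-aromatic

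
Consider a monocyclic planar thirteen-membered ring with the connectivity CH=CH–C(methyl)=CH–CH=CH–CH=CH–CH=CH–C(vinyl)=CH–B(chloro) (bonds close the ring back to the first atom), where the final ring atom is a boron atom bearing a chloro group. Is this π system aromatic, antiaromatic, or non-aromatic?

Antiaromatic

Check conjugation: every atom in a ring double bond is sp² and brings one electron to the p orbital; the boron has an empty p orbital — every position has a p orbital, so the cyclic π system is continuous.
Counting π electrons: 6 × 2 = 12 from the double-bond units + 0 from the B(chloro) atom = 12.
12 is a 4n count (n = 3), so the planar conjugated ring is antiaromatic.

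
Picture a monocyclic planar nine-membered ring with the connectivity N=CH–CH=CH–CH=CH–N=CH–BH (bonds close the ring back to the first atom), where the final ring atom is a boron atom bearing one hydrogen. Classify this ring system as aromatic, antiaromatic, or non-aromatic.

Antiaromatic

Check conjugation: each doubly-bonded ring atom is sp² with one p-orbital electron; each =N– nitrogen is pyridine-type (lone pair in the sp² plane, one electron in the p orbital); the boron has an empty p orbital — every position has a p orbital, so the cyclic π system is continuous.
Tallying contributions gives 4 × 2 = 8 from the double-bond units + 0 from the BH atom = 8.
8 is a 4n count (n = 2), so the planar conjugated ring is antiaromatic.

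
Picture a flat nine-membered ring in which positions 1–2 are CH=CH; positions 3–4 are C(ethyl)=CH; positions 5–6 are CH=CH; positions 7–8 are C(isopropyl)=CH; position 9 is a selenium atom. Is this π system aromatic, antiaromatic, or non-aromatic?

The p orbitals form a continuous loop: the double-bond atoms are sp², each contributing one p electron; the selenium donates one lone pair from its p orbital. The ring is fully conjugated.
Adding the contributions, 4 × 2 = 8 from the double-bond units + 2 from the Se atom = 10.
That gives a 4n+2 count (10, n = 2).

Aromatic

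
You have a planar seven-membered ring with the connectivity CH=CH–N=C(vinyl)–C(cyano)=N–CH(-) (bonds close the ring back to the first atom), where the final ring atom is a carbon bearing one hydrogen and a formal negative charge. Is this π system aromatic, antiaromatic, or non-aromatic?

The p orbitals form a continuous loop: each doubly-bonded ring atom is sp² with one p-orbital electron; each sp² =N– keeps its lone pair in-plane and puts one electron into the π system; the carbanion's lone pair occupies the p orbital. The ring is fully conjugated.
π-electron count: 3 × 2 = 6 from the double-bond units + 2 from the CH(-) atom = 8.
A 4n π count (8, n = 2) in a planar conjugated ring means antiaromatic.

Antiaromatic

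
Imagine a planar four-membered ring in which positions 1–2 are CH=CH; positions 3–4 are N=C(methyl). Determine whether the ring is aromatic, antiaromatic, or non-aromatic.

Check conjugation: each doubly-bonded ring atom is sp² with one p-orbital electron; each =N– nitrogen is pyridine-type (lone pair in the sp² plane, one electron in the p orbital) — every position has a p orbital, so the cyclic π system is continuous.
Adding the contributions, 2 × 2 = 4 from the 2 double-bond units.
With 4 = 4·1 π electrons, Hückel's rule classifies the planar ring as antiaromatic.

Antiaromatic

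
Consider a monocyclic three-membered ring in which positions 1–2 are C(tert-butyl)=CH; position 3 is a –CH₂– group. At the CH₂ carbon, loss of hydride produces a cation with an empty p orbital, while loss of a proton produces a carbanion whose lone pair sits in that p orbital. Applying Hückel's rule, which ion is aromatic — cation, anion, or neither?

The cation

In either ion the ring is fully conjugated: every atom, including the new sp² carbon, supplies a p orbital.
Cation: 1 × 2 + 0 = 2 π electrons → 4(0)+2, aromatic.
Anion: 1 × 2 + 2 = 4 π electrons → 4(1), antiaromatic.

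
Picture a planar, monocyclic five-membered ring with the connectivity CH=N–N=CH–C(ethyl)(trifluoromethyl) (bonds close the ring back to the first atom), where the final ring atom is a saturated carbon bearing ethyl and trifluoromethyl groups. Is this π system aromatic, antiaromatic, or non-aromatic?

At the C(ethyl)(trifluoromethyl) position, that saturated carbon is sp³ and has no p orbital in the ring π system; the ring's p-orbital overlap is broken there.
A ring that is not fully conjugated cannot be aromatic or antiaromatic regardless of its π-electron count.

Non-aromatic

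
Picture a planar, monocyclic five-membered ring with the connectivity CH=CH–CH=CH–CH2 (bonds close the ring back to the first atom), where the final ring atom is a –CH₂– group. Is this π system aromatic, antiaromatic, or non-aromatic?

Non-aromatic

The CH2 position has four σ bonds — the tetrahedral CH₂ carbon is sp³ and has no p orbital in the ring π system — so the cyclic conjugation is interrupted.
A ring that is not fully conjugated cannot be aromatic or antiaromatic regardless of its π-electron count.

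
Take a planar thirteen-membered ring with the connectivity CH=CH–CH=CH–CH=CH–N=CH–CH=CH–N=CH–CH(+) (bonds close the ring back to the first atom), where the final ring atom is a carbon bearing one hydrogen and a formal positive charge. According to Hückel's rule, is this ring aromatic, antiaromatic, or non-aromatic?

Check conjugation: the double-bond atoms are sp², each contributing one p electron; each sp² =N– keeps its lone pair in-plane and puts one electron into the π system; the carbocation has an empty p orbital — every position has a p orbital, so the cyclic π system is continuous.
Tallying contributions gives 6 × 2 = 12 from the double-bond units + 0 from the CH(+) atom = 12.
With 12 = 4·3 π electrons, Hückel's rule classifies the planar ring as antiaromatic.

Antiaromatic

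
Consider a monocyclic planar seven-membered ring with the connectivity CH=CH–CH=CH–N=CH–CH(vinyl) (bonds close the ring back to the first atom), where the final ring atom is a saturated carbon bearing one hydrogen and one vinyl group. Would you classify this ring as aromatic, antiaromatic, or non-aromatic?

The CH(vinyl) carbon is saturated: that saturated carbon is sp³ and has no p orbital in the ring π system. Conjugation is not continuous around the ring.
Broken conjugation rules out both aromaticity and antiaromaticity.

Non-aromatic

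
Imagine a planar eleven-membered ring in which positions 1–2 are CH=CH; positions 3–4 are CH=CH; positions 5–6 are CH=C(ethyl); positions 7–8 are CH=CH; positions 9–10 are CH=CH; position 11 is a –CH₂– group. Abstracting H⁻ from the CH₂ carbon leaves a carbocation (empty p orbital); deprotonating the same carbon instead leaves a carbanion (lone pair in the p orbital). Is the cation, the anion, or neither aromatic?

In both ions every ring atom is sp² and contributes a p orbital, so both rings are fully conjugated.
Cation: 5 × 2 + 0 = 10 π electrons → 4(2)+2, aromatic.
Anion: 5 × 2 + 2 = 12 π electrons → 4(3), antiaromatic.

The cation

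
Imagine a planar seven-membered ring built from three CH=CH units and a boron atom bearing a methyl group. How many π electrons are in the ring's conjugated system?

6

Every ring atom contributes a p orbital perpendicular to the ring (the double-bond atoms are sp², each contributing one p electron; the boron has an empty p orbital), so the π system is cyclic and fully conjugated.
Tallying contributions gives 3 × 2 = 6 from the double-bond units + 0 from the B(methyl) atom = 6.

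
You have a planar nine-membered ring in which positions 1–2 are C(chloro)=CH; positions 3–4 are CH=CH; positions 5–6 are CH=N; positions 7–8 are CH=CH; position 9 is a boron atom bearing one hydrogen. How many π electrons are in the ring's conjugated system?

The p orbitals form a continuous loop: each doubly-bonded ring atom is sp² with one p-orbital electron; the doubly-bonded nitrogens are pyridine-type — their lone pairs lie in the ring plane, leaving one electron in the p orbital; the boron has an empty p orbital. The ring is fully conjugated.
Adding the contributions, 4 × 2 = 8 from the double-bond units + 0 from the BH atom = 8.

8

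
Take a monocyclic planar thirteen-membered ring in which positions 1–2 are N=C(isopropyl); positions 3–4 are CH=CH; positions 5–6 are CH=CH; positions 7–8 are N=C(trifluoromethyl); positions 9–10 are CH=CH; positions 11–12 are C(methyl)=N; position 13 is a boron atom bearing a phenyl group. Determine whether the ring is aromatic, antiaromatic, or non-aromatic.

Every ring atom contributes a p orbital perpendicular to the ring (the double-bond atoms are sp², each contributing one p electron; each =N– nitrogen is pyridine-type (lone pair in the sp² plane, one electron in the p orbital); the boron has an empty p orbital), so the π system is cyclic and fully conjugated.
Tallying contributions gives 6 × 2 = 12 from the double-bond units + 0 from the B(phenyl) atom = 12.
12 = 4(3); a planar, fully conjugated 4n system is antiaromatic.

Antiaromatic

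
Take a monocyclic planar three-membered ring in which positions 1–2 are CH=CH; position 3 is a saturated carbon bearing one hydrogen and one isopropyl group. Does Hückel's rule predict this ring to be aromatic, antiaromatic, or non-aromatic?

Non-aromatic

The CH(isopropyl) carbon is saturated: that saturated carbon is sp³ and has no p orbital in the ring π system. Conjugation is not continuous around the ring.
Without a continuous loop of overlapping p orbitals the Hückel electron count never comes into play.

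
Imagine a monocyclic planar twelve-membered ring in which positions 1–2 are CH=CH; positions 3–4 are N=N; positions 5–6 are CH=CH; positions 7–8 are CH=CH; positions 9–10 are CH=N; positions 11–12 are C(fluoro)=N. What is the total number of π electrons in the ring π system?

12

The p orbitals form a continuous loop: the double-bond atoms are sp², each contributing one p electron; each sp² =N– keeps its lone pair in-plane and puts one electron into the π system. The ring is fully conjugated.
Counting π electrons: 6 × 2 = 12 from the 6 double-bond units.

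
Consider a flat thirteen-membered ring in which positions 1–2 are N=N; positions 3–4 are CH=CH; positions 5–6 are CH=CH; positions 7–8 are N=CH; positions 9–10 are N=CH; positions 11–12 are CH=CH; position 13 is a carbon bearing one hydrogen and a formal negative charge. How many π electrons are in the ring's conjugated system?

Every ring atom contributes a p orbital perpendicular to the ring (each doubly-bonded ring atom is sp² with one p-orbital electron; each =N– nitrogen is pyridine-type (lone pair in the sp² plane, one electron in the p orbital); the carbanion's lone pair occupies the p orbital), so the π system is cyclic and fully conjugated.
Adding the contributions, 6 × 2 = 12 from the double-bond units + 2 from the CH(-) atom = 14.

14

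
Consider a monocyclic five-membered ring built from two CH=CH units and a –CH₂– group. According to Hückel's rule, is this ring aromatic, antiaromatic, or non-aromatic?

Because the tetrahedral CH₂ carbon is sp³ and has no p orbital in the ring π system at the CH2 position, the π system cannot extend all the way around the ring.
A ring that is not fully conjugated cannot be aromatic or antiaromatic regardless of its π-electron count.

Non-aromatic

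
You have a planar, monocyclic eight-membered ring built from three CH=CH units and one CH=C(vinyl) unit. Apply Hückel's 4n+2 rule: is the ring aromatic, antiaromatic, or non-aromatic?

The p orbitals form a continuous loop: each doubly-bonded ring atom is sp² with one p-orbital electron. The ring is fully conjugated.
π-electron count: 4 × 2 = 8 from the 4 double-bond units.
A 4n π count (8, n = 2) in a planar conjugated ring means antiaromatic.

Antiaromatic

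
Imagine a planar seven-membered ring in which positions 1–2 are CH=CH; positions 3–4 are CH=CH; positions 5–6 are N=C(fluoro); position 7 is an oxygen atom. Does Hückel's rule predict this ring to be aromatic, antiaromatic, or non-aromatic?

The p orbitals form a continuous loop: the double-bond atoms are sp², each contributing one p electron; the doubly-bonded nitrogens are pyridine-type — their lone pairs lie in the ring plane, leaving one electron in the p orbital; the oxygen donates one lone pair from its p orbital. The ring is fully conjugated.
Adding the contributions, 3 × 2 = 6 from the double-bond units + 2 from the O atom = 8.
8 = 4(2); a planar, fully conjugated 4n system is antiaromatic.

Antiaromatic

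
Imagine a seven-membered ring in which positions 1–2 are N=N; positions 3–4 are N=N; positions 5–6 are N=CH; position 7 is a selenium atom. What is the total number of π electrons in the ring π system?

8

All ring atoms are sp² and supply a p orbital to the ring (every atom in a ring double bond is sp² and brings one electron to the p orbital; each sp² =N– keeps its lone pair in-plane and puts one electron into the π system; the selenium donates one lone pair from its p orbital); the conjugation is uninterrupted.
Counting π electrons: 3 × 2 = 6 from the double-bond units + 2 from the Se atom = 8.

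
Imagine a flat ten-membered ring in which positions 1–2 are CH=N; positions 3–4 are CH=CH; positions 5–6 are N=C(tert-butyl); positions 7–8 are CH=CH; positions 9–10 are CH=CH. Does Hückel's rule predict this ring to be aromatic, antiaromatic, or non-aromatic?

All ring atoms are sp² and supply a p orbital to the ring (the double-bond atoms are sp², each contributing one p electron; each =N– nitrogen is pyridine-type (lone pair in the sp² plane, one electron in the p orbital)); the conjugation is uninterrupted.
Counting π electrons: 5 × 2 = 10 from the 5 double-bond units.
10 = 4(2) + 2, which satisfies Hückel's 4n+2 rule.

Aromatic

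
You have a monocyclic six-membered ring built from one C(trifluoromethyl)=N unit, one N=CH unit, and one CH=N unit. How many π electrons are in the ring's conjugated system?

Every ring atom contributes a p orbital perpendicular to the ring (the double-bond atoms are sp², each contributing one p electron; each =N– nitrogen is pyridine-type (lone pair in the sp² plane, one electron in the p orbital)), so the π system is cyclic and fully conjugated.
Tallying contributions gives 3 × 2 = 6 from the 3 double-bond units.

6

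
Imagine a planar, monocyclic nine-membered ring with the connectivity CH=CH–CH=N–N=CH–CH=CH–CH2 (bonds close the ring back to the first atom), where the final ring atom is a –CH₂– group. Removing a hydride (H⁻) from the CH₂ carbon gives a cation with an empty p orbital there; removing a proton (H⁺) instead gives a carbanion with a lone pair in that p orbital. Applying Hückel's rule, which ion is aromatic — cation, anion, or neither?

The anion

In both ions every ring atom is sp² and contributes a p orbital, so both rings are fully conjugated.
Cation: 4 × 2 + 0 = 8 π electrons → 4(2), antiaromatic.
Anion: 4 × 2 + 2 = 10 π electrons → 4(2)+2, aromatic.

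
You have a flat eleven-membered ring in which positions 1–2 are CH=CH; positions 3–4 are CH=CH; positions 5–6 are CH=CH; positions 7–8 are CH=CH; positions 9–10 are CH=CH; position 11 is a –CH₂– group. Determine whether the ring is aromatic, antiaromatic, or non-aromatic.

The CH2 position has four σ bonds — the tetrahedral CH₂ carbon is sp³ and has no p orbital in the ring π system — so the cyclic conjugation is interrupted.
A ring that is not fully conjugated cannot be aromatic or antiaromatic regardless of its π-electron count.

Non-aromatic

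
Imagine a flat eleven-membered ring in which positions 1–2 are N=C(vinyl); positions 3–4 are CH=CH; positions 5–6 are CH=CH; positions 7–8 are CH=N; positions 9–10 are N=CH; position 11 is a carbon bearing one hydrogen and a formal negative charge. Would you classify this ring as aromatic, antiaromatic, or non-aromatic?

Antiaromatic

All ring atoms are sp² and supply a p orbital to the ring (every atom in a ring double bond is sp² and brings one electron to the p orbital; each =N– nitrogen is pyridine-type (lone pair in the sp² plane, one electron in the p orbital); the carbanion's lone pair occupies the p orbital); the conjugation is uninterrupted.
Tallying contributions gives 5 × 2 = 10 from the double-bond units + 2 from the CH(-) atom = 12.
12 = 4(3); a planar, fully conjugated 4n system is antiaromatic.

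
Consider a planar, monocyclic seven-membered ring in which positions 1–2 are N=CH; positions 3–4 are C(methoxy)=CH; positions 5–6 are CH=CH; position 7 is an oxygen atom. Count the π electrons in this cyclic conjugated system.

All ring atoms are sp² and supply a p orbital to the ring (every atom in a ring double bond is sp² and brings one electron to the p orbital; the doubly-bonded nitrogens are pyridine-type — their lone pairs lie in the ring plane, leaving one electron in the p orbital; the oxygen donates one lone pair from its p orbital); the conjugation is uninterrupted.
Adding the contributions, 3 × 2 = 6 from the double-bond units + 2 from the O atom = 8.

8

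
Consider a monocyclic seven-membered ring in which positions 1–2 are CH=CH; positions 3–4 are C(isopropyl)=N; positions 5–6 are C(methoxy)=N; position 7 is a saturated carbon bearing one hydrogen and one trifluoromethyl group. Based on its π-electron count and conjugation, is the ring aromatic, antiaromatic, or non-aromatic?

The CH(trifluoromethyl) position has four σ bonds — that saturated carbon is sp³ and has no p orbital in the ring π system — so the cyclic conjugation is interrupted.
Hückel's rule only applies to fully conjugated rings, so this one is simply non-aromatic.

Non-aromatic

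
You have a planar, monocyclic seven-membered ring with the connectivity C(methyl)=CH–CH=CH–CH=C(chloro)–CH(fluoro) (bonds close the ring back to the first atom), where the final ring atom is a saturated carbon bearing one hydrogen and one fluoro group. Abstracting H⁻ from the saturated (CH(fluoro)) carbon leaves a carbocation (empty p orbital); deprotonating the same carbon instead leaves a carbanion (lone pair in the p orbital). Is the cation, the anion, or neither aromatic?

The cation

In both ions every ring atom is sp² and contributes a p orbital, so both rings are fully conjugated.
Cation: 3 × 2 + 0 = 6 π electrons → 4(1)+2, aromatic.
Anion: 3 × 2 + 2 = 8 π electrons → 4(2), antiaromatic.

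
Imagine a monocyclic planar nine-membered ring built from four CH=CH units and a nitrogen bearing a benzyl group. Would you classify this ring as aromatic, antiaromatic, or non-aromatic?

Every ring atom contributes a p orbital perpendicular to the ring (every atom in a ring double bond is sp² and brings one electron to the p orbital; the pyrrole-type nitrogen donates its lone pair from the p orbital), so the π system is cyclic and fully conjugated.
Counting π electrons: 4 × 2 = 8 from the double-bond units + 2 from the N(benzyl) atom = 10.
10 = 4(2) + 2, which satisfies Hückel's 4n+2 rule.

Aromatic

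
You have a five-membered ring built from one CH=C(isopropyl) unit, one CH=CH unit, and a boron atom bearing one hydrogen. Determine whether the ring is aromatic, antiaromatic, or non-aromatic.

Antiaromatic

All ring atoms are sp² and supply a p orbital to the ring (the double-bond atoms are sp², each contributing one p electron; the boron has an empty p orbital); the conjugation is uninterrupted.
Tallying contributions gives 2 × 2 = 4 from the double-bond units + 0 from the BH atom = 4.
With 4 = 4·1 π electrons, Hückel's rule classifies the planar ring as antiaromatic.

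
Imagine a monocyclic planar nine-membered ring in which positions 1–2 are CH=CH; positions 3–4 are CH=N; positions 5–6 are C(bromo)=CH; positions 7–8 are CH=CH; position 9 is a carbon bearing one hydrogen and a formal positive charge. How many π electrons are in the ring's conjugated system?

8

Check conjugation: every atom in a ring double bond is sp² and brings one electron to the p orbital; each sp² =N– keeps its lone pair in-plane and puts one electron into the π system; the carbocation has an empty p orbital — every position has a p orbital, so the cyclic π system is continuous.
Tallying contributions gives 4 × 2 = 8 from the double-bond units + 0 from the CH(+) atom = 8.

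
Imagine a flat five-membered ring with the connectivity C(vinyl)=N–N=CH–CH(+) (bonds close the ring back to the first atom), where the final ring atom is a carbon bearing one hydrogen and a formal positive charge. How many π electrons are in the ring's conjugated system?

All ring atoms are sp² and supply a p orbital to the ring (the double-bond atoms are sp², each contributing one p electron; the doubly-bonded nitrogens are pyridine-type — their lone pairs lie in the ring plane, leaving one electron in the p orbital; the carbocation has an empty p orbital); the conjugation is uninterrupted.
Counting π electrons: 2 × 2 = 4 from the double-bond units + 0 from the CH(+) atom = 4.

4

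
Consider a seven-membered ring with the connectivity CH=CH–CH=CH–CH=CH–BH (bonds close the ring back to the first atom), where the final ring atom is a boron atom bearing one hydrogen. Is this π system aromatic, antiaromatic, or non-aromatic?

Every ring atom contributes a p orbital perpendicular to the ring (the double-bond atoms are sp², each contributing one p electron; the boron has an empty p orbital), so the π system is cyclic and fully conjugated.
π-electron count: 3 × 2 = 6 from the double-bond units + 0 from the BH atom = 6.
6 = 4(1) + 2, which satisfies Hückel's 4n+2 rule.

Aromatic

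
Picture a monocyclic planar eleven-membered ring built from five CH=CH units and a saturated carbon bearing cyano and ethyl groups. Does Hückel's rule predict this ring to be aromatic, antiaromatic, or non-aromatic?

At the C(cyano)(ethyl) position, that saturated carbon is sp³ and has no p orbital in the ring π system; the ring's p-orbital overlap is broken there.
A ring that is not fully conjugated cannot be aromatic or antiaromatic regardless of its π-electron count.

Non-aromatic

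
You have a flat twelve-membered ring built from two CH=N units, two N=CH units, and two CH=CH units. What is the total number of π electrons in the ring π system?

12

Every ring atom contributes a p orbital perpendicular to the ring (each doubly-bonded ring atom is sp² with one p-orbital electron; each =N– nitrogen is pyridine-type (lone pair in the sp² plane, one electron in the p orbital)), so the π system is cyclic and fully conjugated.
Tallying contributions gives 6 × 2 = 12 from the 6 double-bond units.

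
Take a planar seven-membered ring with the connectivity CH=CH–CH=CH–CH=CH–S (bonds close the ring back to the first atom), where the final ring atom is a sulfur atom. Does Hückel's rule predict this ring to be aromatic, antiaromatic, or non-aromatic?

All ring atoms are sp² and supply a p orbital to the ring (each doubly-bonded ring atom is sp² with one p-orbital electron; the sulfur donates one lone pair from its p orbital); the conjugation is uninterrupted.
Adding the contributions, 3 × 2 = 6 from the double-bond units + 2 from the S atom = 8.
8 = 4(2); a planar, fully conjugated 4n system is antiaromatic.

Antiaromatic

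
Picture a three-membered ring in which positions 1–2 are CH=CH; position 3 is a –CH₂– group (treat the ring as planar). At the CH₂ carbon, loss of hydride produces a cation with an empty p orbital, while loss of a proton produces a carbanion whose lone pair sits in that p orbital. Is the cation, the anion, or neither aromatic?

In either ion the ring is fully conjugated: every atom, including the new sp² carbon, supplies a p orbital.
Cation: 1 × 2 + 0 = 2 π electrons → 4(0)+2, aromatic.
Anion: 1 × 2 + 2 = 4 π electrons → 4(1), antiaromatic.

The cation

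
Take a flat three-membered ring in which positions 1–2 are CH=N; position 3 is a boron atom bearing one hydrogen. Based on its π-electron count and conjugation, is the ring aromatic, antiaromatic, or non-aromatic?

Every ring atom contributes a p orbital perpendicular to the ring (the double-bond atoms are sp², each contributing one p electron; each =N– nitrogen is pyridine-type (lone pair in the sp² plane, one electron in the p orbital); the boron has an empty p orbital), so the π system is cyclic and fully conjugated.
Counting π electrons: 1 × 2 = 2 from the double-bond unit + 0 from the BH atom = 2.
Since 2 = 4·0 + 2, the ring meets the 4n+2 criterion.

Aromatic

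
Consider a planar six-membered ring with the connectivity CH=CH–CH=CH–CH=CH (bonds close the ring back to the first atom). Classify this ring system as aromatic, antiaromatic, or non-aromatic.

Every ring atom contributes a p orbital perpendicular to the ring (every atom in a ring double bond is sp² and brings one electron to the p orbital), so the π system is cyclic and fully conjugated.
π-electron count: 3 × 2 = 6 from the 3 double-bond units.
Since 6 = 4·1 + 2, the ring meets the 4n+2 criterion.
(This ring is benzene.)

Aromatic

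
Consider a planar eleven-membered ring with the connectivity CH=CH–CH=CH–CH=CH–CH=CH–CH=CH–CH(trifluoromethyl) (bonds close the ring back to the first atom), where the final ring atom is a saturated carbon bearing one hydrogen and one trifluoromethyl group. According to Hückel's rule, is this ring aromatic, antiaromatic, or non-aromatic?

The CH(trifluoromethyl) position has four σ bonds — that saturated carbon is sp³ and has no p orbital in the ring π system — so the cyclic conjugation is interrupted.
A ring that is not fully conjugated cannot be aromatic or antiaromatic regardless of its π-electron count.

Non-aromatic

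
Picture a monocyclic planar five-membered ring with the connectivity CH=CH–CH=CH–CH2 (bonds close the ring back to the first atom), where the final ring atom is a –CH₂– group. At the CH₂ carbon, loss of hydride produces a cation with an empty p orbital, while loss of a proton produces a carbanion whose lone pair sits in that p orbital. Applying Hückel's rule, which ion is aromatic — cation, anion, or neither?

Both ions have a continuous loop of p orbitals — each ring atom is sp².
Cation: 2 × 2 + 0 = 4 π electrons → 4(1), antiaromatic.
Anion: 2 × 2 + 2 = 6 π electrons → 4(1)+2, aromatic.

The anion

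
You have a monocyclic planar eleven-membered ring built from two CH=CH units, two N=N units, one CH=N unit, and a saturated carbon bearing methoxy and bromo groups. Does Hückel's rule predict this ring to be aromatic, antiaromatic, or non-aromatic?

The C(methoxy)(bromo) position has four σ bonds — that saturated carbon is sp³ and has no p orbital in the ring π system — so the cyclic conjugation is interrupted.
Broken conjugation rules out both aromaticity and antiaromaticity.

Non-aromatic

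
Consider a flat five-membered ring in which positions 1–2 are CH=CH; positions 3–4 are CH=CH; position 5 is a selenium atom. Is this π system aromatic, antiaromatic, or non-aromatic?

All ring atoms are sp² and supply a p orbital to the ring (each doubly-bonded ring atom is sp² with one p-orbital electron; the selenium donates one lone pair from its p orbital); the conjugation is uninterrupted.
Counting π electrons: 2 × 2 = 4 from the double-bond units + 2 from the Se atom = 6.
That gives a 4n+2 count (6, n = 1).
This is selenophene.

Aromatic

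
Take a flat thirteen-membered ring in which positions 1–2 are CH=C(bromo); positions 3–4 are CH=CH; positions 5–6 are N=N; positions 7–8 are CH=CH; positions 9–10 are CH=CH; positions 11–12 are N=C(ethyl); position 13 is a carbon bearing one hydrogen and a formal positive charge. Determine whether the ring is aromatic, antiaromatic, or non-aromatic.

The p orbitals form a continuous loop: the double-bond atoms are sp², each contributing one p electron; each =N– nitrogen is pyridine-type (lone pair in the sp² plane, one electron in the p orbital); the carbocation has an empty p orbital. The ring is fully conjugated.
π-electron count: 6 × 2 = 12 from the double-bond units + 0 from the CH(+) atom = 12.
With 12 = 4·3 π electrons, Hückel's rule classifies the planar ring as antiaromatic.

Antiaromatic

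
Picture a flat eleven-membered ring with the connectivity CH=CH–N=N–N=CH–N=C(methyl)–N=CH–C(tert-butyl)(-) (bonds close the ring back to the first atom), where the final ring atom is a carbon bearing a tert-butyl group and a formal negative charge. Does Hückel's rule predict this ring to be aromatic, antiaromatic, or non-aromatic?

The p orbitals form a continuous loop: the double-bond atoms are sp², each contributing one p electron; each =N– nitrogen is pyridine-type (lone pair in the sp² plane, one electron in the p orbital); the carbanion's lone pair occupies the p orbital. The ring is fully conjugated.
Tallying contributions gives 5 × 2 = 10 from the double-bond units + 2 from the C(tert-butyl)(-) atom = 12.
A 4n π count (12, n = 3) in a planar conjugated ring means antiaromatic.

Antiaromatic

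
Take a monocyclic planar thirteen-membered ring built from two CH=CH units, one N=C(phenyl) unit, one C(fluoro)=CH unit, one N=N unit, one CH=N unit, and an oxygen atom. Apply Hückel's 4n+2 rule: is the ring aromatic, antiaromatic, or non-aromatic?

Aromatic

Every ring atom contributes a p orbital perpendicular to the ring (the double-bond atoms are sp², each contributing one p electron; each =N– nitrogen is pyridine-type (lone pair in the sp² plane, one electron in the p orbital); the oxygen donates one lone pair from its p orbital), so the π system is cyclic and fully conjugated.
π-electron count: 6 × 2 = 12 from the double-bond units + 2 from the O atom = 14.
With 14 π electrons (n = 3), the Hückel 4n+2 condition holds.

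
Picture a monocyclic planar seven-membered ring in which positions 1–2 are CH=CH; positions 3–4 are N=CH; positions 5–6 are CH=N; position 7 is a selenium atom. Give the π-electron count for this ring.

The p orbitals form a continuous loop: each doubly-bonded ring atom is sp² with one p-orbital electron; each =N– nitrogen is pyridine-type (lone pair in the sp² plane, one electron in the p orbital); the selenium donates one lone pair from its p orbital. The ring is fully conjugated.
Counting π electrons: 3 × 2 = 6 from the double-bond units + 2 from the Se atom = 8.

8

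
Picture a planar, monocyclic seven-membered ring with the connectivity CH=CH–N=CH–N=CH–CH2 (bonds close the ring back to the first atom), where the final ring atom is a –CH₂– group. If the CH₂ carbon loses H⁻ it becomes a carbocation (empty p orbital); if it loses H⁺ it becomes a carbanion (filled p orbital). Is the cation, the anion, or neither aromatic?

Once that carbon is sp², every ring atom has a p orbital and both ions are fully conjugated.
Cation: 3 × 2 + 0 = 6 π electrons → 4(1)+2, aromatic.
Anion: 3 × 2 + 2 = 8 π electrons → 4(2), antiaromatic.

The cation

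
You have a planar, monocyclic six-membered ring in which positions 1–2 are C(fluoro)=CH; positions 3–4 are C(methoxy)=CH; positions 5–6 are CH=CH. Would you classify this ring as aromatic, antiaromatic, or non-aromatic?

Check conjugation: the double-bond atoms are sp², each contributing one p electron — every position has a p orbital, so the cyclic π system is continuous.
Adding the contributions, 3 × 2 = 6 from the 3 double-bond units.
Since 6 = 4·1 + 2, the ring meets the 4n+2 criterion.

Aromatic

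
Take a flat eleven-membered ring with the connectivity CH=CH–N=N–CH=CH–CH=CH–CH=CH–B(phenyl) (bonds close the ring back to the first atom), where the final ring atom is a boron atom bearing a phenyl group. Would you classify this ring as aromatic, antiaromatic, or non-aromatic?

All ring atoms are sp² and supply a p orbital to the ring (each doubly-bonded ring atom is sp² with one p-orbital electron; the doubly-bonded nitrogens are pyridine-type — their lone pairs lie in the ring plane, leaving one electron in the p orbital; the boron has an empty p orbital); the conjugation is uninterrupted.
Counting π electrons: 5 × 2 = 10 from the double-bond units + 0 from the B(phenyl) atom = 10.
10 = 4(2) + 2, which satisfies Hückel's 4n+2 rule.

Aromatic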